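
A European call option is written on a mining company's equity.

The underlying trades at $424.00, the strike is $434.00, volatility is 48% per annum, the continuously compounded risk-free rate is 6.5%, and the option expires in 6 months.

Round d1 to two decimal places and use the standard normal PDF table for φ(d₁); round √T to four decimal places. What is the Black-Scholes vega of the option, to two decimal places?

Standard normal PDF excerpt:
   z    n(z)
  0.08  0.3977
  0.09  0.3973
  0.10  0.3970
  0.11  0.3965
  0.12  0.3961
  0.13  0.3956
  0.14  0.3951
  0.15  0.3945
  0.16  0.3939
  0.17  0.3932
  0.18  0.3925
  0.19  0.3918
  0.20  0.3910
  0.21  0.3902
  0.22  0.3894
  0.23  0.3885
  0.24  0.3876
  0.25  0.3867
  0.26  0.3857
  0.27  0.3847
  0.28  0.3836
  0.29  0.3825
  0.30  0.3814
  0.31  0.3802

117.23

T = 0.5;  σ√T = 0.3394
d₁ = [ln(424/434) + (0.065 + 0.48²/2)·0.5] / 0.3394 = [-0.0233 + 0.0901] / 0.3394 = 0.1968 ≈ 0.20
√T = √0.5 = 0.7071
φ(d₁) = φ(0.20) = 0.3910
vega = S·φ(d₁)·√T = 424·0.3910·0.7071 = 117.2259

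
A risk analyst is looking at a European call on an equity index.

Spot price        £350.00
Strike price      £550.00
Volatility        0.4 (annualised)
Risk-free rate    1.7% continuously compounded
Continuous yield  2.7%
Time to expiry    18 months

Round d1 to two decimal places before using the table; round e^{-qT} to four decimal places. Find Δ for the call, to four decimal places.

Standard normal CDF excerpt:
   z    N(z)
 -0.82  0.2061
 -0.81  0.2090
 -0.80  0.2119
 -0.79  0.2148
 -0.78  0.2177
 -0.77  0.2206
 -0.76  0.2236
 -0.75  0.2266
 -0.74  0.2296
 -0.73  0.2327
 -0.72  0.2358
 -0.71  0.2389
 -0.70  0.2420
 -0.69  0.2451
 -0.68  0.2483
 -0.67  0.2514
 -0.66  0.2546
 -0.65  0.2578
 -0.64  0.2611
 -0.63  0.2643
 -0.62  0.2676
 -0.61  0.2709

0.2294

T = 1.5;  σ√T = 0.4899
ln(S/K) + (r − q + σ²/2)T = ln(350/550) + (0.017 − 0.027 + 0.4²/2)·1.5 = -0.4520 + 0.1050 = -0.3470
d₁ = -0.3470 / 0.4899 = -0.7083 → -0.71
N(d₁) = N(-0.71) = 0.2389
Δ_call = exp(−qT)·N(d₁) = 0.9603·0.2389 = 0.2294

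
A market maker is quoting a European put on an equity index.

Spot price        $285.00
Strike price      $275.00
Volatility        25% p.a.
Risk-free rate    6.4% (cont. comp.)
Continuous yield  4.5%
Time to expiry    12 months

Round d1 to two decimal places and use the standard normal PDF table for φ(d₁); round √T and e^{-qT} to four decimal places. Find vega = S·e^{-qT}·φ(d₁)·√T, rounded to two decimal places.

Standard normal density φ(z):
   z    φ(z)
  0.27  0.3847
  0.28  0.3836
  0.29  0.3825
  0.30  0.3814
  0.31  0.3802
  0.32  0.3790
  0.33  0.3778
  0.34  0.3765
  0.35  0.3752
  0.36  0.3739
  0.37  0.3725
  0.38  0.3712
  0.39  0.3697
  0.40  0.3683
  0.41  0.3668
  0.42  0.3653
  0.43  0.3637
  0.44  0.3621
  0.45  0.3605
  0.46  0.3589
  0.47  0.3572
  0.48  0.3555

σ√T = 0.25·√1 = 0.2500
ln(S/K) + (r − q + σ²/2)T = ln(285/275) + (0.064 − 0.045 + 0.25²/2)·1 = 0.0357 + 0.0503 = 0.0860
d₁ = 0.0860 / 0.2500 = 0.3439 → 0.34
√T = √1 = 1.0000
φ(d₁) = φ(0.34) = 0.3765
e^(−qT) = e^(−0.045·1) = 0.9560
vega = S·e^(−qT)·φ(d₁)·√T = 285·0.9560·0.3765·1.0000 = 102.5812
(The call has the same vega.)

102.58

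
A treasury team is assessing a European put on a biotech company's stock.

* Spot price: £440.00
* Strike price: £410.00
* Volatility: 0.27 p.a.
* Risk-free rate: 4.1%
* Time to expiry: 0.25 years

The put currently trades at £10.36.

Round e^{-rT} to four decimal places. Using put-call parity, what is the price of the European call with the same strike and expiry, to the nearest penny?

exp(−rT) = exp(−0.041·0.25) = 0.9898
Put-call parity: C − P = S − K·e^(−rT) = 440 − 410·0.9898 = 440 − 405.8180 = 34.1820
C = P + (C − P) = 10.36 + (34.1820) = 44.5420

£44.54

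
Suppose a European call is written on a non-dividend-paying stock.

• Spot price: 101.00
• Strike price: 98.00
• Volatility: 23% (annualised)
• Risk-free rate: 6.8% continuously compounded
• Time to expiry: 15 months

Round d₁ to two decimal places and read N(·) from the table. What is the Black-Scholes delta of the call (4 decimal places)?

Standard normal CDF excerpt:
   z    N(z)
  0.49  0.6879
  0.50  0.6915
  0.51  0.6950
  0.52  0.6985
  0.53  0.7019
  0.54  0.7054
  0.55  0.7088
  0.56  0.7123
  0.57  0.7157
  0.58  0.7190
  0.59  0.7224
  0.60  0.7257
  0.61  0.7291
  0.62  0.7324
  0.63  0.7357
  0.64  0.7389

σ√T = 0.23·√1.25 = 0.2571
d₁ = [ln(101/98) + (0.068 + 0.23²/2)·1.25] / 0.2571 = [0.0302 + 0.1181] / 0.2571 = 0.5764 ≈ 0.58
N(d₁) = N(0.58) = 0.7190
Δ_call = N(d₁) = 0.7190

0.7190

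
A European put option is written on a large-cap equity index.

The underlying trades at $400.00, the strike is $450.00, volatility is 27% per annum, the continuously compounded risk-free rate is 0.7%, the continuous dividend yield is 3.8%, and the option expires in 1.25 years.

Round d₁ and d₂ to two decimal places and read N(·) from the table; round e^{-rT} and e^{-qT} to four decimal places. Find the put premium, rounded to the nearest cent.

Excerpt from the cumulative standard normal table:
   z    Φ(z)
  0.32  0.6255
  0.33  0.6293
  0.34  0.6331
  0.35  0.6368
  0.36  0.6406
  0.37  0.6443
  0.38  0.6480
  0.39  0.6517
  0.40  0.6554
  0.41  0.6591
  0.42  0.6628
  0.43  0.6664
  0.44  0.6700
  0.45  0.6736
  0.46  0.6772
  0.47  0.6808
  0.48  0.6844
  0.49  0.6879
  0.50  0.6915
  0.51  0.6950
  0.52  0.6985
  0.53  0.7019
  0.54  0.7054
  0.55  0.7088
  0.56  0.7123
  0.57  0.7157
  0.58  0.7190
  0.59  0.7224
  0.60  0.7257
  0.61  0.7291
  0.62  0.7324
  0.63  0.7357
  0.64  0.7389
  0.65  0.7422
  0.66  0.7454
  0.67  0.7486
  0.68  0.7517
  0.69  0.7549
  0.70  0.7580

$88.18

σ√T = 0.27 × 1.1180 = 0.3019
d₁ = [ln(400/450) + (0.007 − 0.038 + ½·0.27²)·1.25] / (σ√T) = (-0.1178 + 0.0068) / 0.3019 = -0.3676 → -0.37
d₂ = -0.3676 − 0.3019 = -0.6695 → -0.67
exp(−qT) = exp(−0.038·1.25) = 0.9536;  exp(−rT) = exp(−0.007·1.25) = 0.9913
P = 450·0.9913·N(0.67) − 400·0.9536·N(0.37) = 450·0.9913·0.7486 − 400·0.9536·0.6443 = 333.9392 − 245.7618 = 88.1774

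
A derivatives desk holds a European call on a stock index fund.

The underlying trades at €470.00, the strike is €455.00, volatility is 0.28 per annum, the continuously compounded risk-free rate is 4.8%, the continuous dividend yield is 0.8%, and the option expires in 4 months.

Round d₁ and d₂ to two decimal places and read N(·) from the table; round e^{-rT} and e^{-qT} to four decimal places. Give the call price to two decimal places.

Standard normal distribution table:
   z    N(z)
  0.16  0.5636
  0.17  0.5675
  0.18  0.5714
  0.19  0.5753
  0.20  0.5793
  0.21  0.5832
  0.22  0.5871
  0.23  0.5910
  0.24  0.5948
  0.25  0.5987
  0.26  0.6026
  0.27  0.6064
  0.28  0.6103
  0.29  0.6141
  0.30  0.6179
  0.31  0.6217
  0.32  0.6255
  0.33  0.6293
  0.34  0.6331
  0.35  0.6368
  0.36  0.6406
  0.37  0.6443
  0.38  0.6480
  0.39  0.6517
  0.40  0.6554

€40.88

T = 0.3333;  σ√T = 0.1617
d₁ = [ln(470/455) + (0.048 − 0.008 + 0.28²/2)·0.3333] / 0.1617 = [0.0324 + 0.0264] / 0.1617 = 0.3639 → 0.36
d₂ = d₁ − σ√T = 0.3639 − 0.1617 = 0.2023 → 0.20
exp(−qT) = exp(−0.008·0.3333) = 0.9973;  exp(−rT) = exp(−0.048·0.3333) = 0.9841
C = 470·0.9973·N(0.36) − 455·0.9841·N(0.20) = 470·0.9973·0.6406 − 455·0.9841·0.5793 = 300.2691 − 259.3906 = 40.8785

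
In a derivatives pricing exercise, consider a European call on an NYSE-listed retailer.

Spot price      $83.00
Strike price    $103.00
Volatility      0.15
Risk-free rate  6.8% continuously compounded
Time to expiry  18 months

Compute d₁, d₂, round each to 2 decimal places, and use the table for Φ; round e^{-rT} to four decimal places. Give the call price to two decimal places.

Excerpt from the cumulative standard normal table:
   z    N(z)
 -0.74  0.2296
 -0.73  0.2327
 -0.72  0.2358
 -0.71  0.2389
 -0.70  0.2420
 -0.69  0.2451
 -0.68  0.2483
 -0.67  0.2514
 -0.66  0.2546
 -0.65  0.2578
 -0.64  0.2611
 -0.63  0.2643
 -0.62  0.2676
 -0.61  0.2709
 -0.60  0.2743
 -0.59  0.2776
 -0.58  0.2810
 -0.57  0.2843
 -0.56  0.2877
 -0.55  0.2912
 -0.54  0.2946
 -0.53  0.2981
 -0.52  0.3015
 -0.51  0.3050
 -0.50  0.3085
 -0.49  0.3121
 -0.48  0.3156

$2.52

σ√T = 0.15·√1.5 = 0.1837
ln(S/K) + (r + σ²/2)T = ln(83/103) + (0.068 + 0.15²/2)·1.5 = -0.2159 + 0.1189 = -0.0970
d₁ = -0.0970 / 0.1837 = -0.5281 which rounds to -0.53
d₂ = d₁ − σ√T = -0.5281 − 0.1837 = -0.7118 which rounds to -0.71
exp(−rT) = exp(−0.068·1.5) = 0.9030
C = 83·N(-0.53) − 103·0.9030·N(-0.71) = 83·0.2981 − 103·0.9030·0.2389 = 24.7423 − 22.2199 = 2.5224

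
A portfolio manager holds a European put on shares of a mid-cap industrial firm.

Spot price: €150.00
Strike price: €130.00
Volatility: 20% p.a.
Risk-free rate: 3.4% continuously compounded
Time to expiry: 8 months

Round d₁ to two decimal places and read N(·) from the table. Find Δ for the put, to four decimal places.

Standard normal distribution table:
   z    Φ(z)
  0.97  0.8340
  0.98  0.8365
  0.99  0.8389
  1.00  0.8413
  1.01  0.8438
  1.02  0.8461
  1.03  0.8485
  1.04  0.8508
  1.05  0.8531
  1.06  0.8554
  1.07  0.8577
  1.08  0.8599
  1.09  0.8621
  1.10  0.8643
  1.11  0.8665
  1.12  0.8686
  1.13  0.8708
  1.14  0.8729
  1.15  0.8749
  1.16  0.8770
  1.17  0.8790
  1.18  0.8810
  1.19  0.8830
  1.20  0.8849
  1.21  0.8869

T = 0.6667;  σ√T = 0.1633
d₁ = [ln(150/130) + (0.034 + 0.2²/2)·0.6667] / 0.1633 = [0.1431 + 0.0360] / 0.1633 = 1.0968 ≈ 1.10
N(d₁) = N(1.10) = 0.8643
Δ_put = N(d₁) − 1 = 0.8643 − 1 = -0.1357

-0.1357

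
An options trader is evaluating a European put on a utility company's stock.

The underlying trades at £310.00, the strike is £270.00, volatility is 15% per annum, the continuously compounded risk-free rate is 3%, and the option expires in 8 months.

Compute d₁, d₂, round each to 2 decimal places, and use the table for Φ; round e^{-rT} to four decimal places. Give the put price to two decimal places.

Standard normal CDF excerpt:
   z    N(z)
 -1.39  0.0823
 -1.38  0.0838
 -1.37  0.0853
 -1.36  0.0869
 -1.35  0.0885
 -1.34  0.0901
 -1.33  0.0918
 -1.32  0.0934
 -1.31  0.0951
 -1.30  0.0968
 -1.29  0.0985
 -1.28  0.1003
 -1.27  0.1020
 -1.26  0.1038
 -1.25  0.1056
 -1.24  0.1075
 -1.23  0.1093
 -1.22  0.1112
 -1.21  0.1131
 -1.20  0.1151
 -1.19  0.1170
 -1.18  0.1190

£1.49

σ√T = 0.15 × 0.8165 = 0.1225
d₁ = [ln(310/270) + (0.03 + 0.15²/2)·0.6667] / 0.1225 = [0.1382 + 0.0275] / 0.1225 = 1.3525 → 1.35
d₂ = d₁ − σ√T = 1.3525 − 0.1225 = 1.2301 → 1.23
exp(−rT) = exp(−0.03·0.6667) = 0.9802
N(−d₂) = N(-1.23) = 0.1093;  N(−d₁) = N(-1.35) = 0.0885
P = 270·0.9802·0.1093 − 310·0.0885 = 28.9267 − 27.4350 = 1.4917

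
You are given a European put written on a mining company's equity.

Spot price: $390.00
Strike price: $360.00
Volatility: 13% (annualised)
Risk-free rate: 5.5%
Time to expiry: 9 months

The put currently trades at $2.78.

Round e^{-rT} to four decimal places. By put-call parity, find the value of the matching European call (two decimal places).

exp(−rT) = exp(−0.055·0.75) = 0.9596
Put-call parity: C − P = S − K·e^(−rT) = 390 − 360·0.9596 = 390 − 345.4560 = 44.5440
C = P + (C − P) = 2.78 + (44.5440) = 47.3240

$47.32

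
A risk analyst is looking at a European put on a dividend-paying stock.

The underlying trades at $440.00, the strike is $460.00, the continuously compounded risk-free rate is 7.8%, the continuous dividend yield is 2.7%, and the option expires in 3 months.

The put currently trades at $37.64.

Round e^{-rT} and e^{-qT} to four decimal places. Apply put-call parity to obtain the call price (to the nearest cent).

$23.57

exp(−qT) = exp(−0.027·0.25) = 0.9933;  exp(−rT) = exp(−0.078·0.25) = 0.9807
Put-call parity: C − P = S·e^(−qT) − K·e^(−rT) = 440·0.9933 − 460·0.9807 = 437.0520 − 451.1220 = -14.0700
C = P + (C − P) = 37.64 + (-14.0700) = 23.5700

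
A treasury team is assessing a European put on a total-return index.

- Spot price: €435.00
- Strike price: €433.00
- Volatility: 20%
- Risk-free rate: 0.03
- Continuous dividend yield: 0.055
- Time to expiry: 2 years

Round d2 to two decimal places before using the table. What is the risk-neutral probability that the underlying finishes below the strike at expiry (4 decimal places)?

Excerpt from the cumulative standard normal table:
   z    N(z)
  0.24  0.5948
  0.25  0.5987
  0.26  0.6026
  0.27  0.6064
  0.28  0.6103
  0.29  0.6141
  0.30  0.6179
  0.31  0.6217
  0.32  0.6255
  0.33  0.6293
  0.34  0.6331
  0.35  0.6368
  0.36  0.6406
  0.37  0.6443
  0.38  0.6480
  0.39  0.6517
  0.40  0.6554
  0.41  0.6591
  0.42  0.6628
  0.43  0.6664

σ√T = 0.2·√2 = 0.2828
ln(S/K) + (r − q + σ²/2)T = ln(435/433) + (0.03 − 0.055 + 0.2²/2)·2 = 0.0046 − 0.0100 = -0.0054
d₁ = -0.0054 / 0.2828 = -0.0191 ⇒ -0.02
d₂ = d₁ − σ√T = -0.0191 − 0.2828 = -0.3019 ⇒ -0.30
Risk-neutral Pr[S_T < K] = N(−d₂) = N(0.30) = 0.6179

0.6179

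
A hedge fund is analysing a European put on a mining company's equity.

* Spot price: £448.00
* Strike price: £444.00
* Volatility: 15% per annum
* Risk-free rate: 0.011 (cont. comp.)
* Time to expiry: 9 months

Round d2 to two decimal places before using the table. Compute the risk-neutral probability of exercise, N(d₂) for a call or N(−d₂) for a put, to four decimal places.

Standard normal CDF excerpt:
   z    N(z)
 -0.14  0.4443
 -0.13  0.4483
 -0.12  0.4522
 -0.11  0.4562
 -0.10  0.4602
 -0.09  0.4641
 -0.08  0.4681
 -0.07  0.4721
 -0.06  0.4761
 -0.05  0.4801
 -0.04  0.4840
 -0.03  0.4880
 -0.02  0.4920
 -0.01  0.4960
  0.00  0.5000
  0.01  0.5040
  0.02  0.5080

0.4721

σ√T = 0.15 × 0.8660 = 0.1299
ln(S/K) + (r + σ²/2)T = ln(448/444) + (0.011 + 0.15²/2)·0.75 = 0.0090 + 0.0167 = 0.0257
d₁ = 0.0257 / 0.1299 = 0.1975 ≈ 0.20
d₂ = d₁ − σ√T = 0.1975 − 0.1299 = 0.0676 ≈ 0.07
Pr(exercise) under Q = N(−d₂) = N(-0.07) = 0.4721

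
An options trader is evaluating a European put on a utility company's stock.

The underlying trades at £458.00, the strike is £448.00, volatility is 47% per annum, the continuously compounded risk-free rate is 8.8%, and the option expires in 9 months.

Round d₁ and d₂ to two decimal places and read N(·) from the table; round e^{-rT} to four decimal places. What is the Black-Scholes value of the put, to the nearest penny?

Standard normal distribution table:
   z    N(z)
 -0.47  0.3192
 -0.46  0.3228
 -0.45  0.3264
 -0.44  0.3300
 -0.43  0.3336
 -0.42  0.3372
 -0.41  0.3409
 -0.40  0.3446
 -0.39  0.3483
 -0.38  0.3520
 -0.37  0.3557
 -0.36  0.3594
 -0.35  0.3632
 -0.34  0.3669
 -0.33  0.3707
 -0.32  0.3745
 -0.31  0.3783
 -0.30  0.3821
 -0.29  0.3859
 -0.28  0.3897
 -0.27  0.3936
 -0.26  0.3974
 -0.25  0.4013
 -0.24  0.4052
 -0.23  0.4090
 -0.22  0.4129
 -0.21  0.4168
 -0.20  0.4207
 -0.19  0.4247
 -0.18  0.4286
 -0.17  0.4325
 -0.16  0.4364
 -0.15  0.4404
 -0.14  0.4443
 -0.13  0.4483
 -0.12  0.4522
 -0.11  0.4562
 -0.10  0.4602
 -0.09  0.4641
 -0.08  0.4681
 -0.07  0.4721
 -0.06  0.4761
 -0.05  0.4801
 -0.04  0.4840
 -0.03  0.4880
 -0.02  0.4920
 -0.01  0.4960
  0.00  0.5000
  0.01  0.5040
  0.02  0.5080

£53.57

σ√T = 0.47 × 0.8660 = 0.4070
d₁ = [ln(458/448) + (0.088 + 0.47²/2)·0.75] / 0.4070 = [0.0221 + 0.1488] / 0.4070 = 0.4199 which rounds to 0.42
d₂ = d₁ − σ√T = 0.4199 − 0.4070 = 0.0129 which rounds to 0.01
e^(−rT) = e^(−0.088·0.75) = 0.9361
N(−d₂) = N(-0.01) = 0.4960;  N(−d₁) = N(-0.42) = 0.3372
P = 448·0.9361·0.4960 − 458·0.3372 = 208.0089 − 154.4376 = 53.5713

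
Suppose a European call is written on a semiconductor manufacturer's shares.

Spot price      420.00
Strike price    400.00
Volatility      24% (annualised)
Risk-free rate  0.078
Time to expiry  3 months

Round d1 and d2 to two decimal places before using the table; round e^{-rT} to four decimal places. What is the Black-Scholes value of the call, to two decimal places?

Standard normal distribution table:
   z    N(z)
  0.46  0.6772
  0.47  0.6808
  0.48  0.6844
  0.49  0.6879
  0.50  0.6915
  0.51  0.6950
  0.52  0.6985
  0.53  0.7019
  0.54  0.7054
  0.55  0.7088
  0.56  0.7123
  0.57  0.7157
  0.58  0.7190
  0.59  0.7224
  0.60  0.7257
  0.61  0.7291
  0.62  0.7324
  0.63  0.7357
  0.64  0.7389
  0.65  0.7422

σ√T = 0.24·√0.25 = 0.1200
d₁ = [ln(420/400) + (0.078 + 0.24²/2)·0.25] / 0.1200 = [0.0488 + 0.0267] / 0.1200 = 0.6291 → 0.63
d₂ = d₁ − σ√T = 0.6291 − 0.1200 = 0.5091 → 0.51
exp(−rT) = exp(−0.078·0.25) = 0.9807
C = 420·N(0.63) − 400·0.9807·N(0.51) = 420·0.7357 − 400·0.9807·0.6950 = 308.9940 − 272.6346 = 36.3594

36.36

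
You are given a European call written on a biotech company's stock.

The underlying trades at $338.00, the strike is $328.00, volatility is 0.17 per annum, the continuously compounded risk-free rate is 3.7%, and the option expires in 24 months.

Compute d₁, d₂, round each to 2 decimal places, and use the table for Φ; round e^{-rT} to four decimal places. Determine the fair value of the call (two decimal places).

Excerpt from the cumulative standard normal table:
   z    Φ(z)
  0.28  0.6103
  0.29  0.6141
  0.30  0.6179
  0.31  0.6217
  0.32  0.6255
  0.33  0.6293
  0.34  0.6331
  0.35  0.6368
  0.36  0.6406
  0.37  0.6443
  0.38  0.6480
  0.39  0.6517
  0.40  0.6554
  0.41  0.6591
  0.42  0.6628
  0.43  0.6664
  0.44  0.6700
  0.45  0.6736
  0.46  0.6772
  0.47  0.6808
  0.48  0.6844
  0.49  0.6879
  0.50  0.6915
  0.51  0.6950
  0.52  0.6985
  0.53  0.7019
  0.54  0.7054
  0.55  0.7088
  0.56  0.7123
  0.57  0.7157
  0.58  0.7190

σ√T = 0.17·√2 = 0.2404
d₁ = [ln(338/328) + (0.037 + ½·0.17²)·2] / (σ√T) = (0.0300 + 0.1029) / 0.2404 = 0.5529 → 0.55
d₂ = 0.5529 − 0.2404 = 0.3125 → 0.31
exp(−rT) = exp(−0.037·2) = 0.9287
N(d₁) = N(0.55) = 0.7088;  N(d₂) = N(0.31) = 0.6217
C = 338·0.7088 − 328·0.9287·0.6217 = 239.5744 − 189.3783 = 50.1961

$50.20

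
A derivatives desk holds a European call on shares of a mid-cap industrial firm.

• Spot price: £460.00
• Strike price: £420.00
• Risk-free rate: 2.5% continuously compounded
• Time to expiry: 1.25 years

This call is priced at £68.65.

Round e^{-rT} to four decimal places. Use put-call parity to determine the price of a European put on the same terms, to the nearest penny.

£15.71

e^(−rT) = e^(−0.025·1.25) = 0.9692
Put-call parity: C − P = S − K·e^(−rT) = 460 − 420·0.9692 = 460 − 407.0640 = 52.9360
P = C − (C − P) = 68.65 − (52.9360) = 15.7140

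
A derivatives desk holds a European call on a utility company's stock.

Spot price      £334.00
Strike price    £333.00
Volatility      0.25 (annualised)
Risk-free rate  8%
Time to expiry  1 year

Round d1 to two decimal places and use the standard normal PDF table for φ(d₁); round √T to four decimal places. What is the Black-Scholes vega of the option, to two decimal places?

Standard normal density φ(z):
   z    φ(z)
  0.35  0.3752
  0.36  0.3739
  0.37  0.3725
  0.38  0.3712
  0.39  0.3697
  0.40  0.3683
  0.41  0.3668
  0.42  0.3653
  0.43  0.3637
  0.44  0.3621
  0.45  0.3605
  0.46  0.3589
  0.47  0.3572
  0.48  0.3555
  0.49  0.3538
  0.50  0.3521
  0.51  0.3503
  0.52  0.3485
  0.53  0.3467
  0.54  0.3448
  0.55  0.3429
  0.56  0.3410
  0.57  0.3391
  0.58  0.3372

119.87

σ√T = 0.25·√1 = 0.2500
d₁ = [ln(334/333) + (0.08 + ½·0.25²)·1] / (σ√T) = (0.0030 + 0.1113) / 0.2500 = 0.4570 → 0.46
√T = √1 = 1.0000
φ(d₁) = φ(0.46) = 0.3589
vega = S·φ(d₁)·√T = 334·0.3589·1.0000 = 119.8726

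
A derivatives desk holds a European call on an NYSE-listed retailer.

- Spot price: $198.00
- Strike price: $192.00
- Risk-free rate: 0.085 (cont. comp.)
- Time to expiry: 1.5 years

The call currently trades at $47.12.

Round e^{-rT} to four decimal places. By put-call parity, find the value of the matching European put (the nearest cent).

$18.14

exp(−rT) = exp(−0.085·1.5) = 0.8803
Put-call parity: C − P = S − K·e^(−rT) = 198 − 192·0.8803 = 198 − 169.0176 = 28.9824
P = C − (C − P) = 47.12 − (28.9824) = 18.1376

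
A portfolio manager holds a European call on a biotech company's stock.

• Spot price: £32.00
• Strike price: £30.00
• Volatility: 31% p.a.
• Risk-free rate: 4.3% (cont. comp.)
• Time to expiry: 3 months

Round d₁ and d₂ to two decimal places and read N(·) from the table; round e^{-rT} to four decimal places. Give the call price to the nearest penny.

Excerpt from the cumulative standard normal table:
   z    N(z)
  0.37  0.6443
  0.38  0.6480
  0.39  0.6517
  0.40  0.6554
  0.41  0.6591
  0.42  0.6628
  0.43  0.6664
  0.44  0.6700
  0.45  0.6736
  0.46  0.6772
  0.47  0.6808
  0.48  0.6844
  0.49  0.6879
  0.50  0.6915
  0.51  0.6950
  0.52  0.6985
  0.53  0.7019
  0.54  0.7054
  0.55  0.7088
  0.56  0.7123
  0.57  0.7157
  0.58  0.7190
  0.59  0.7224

£3.23

σ√T = 0.31 × 0.5000 = 0.1550
d₁ = [ln(32/30) + (0.043 + 0.31²/2)·0.25] / 0.1550 = [0.0645 + 0.0228] / 0.1550 = 0.5632 → 0.56
d₂ = d₁ − σ√T = 0.5632 − 0.1550 = 0.4082 → 0.41
e^(−rT) = e^(−0.043·0.25) = 0.9893
N(d₁) = N(0.56) = 0.7123;  N(d₂) = N(0.41) = 0.6591
C = 32·0.7123 − 30·0.9893·0.6591 = 22.7936 − 19.5614 = 3.2322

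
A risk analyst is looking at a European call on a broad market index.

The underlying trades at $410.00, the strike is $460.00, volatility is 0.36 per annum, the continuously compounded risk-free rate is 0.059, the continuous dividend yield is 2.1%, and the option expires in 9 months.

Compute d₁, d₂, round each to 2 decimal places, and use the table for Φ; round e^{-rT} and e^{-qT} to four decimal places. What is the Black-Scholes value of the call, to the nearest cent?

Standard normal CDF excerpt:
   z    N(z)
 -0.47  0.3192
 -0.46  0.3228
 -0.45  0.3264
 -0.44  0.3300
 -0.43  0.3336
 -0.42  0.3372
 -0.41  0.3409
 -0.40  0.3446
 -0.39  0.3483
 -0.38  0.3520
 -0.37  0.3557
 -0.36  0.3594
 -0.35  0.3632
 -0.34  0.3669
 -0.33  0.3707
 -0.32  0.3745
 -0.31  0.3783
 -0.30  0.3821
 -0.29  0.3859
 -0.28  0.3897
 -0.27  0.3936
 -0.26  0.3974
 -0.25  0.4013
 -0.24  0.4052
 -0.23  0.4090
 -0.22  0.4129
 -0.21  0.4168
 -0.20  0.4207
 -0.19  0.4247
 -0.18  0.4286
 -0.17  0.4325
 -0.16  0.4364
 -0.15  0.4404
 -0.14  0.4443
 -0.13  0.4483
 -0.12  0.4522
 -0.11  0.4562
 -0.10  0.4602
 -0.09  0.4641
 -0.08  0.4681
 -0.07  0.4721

$35.70

σ√T = 0.36 × 0.8660 = 0.3118
d₁ = [ln(410/460) + (0.059 − 0.021 + 0.36²/2)·0.75] / 0.3118 = [-0.1151 + 0.0771] / 0.3118 = -0.1218 ⇒ -0.12
d₂ = d₁ − σ√T = -0.1218 − 0.3118 = -0.4336 ⇒ -0.43
e^(−qT) = e^(−0.021·0.75) = 0.9844;  e^(−rT) = e^(−0.059·0.75) = 0.9567
N(d₁) = N(-0.12) = 0.4522;  N(d₂) = N(-0.43) = 0.3336
C = 410·0.9844·0.4522 − 460·0.9567·0.3336 = 182.5097 − 146.8114 = 35.6984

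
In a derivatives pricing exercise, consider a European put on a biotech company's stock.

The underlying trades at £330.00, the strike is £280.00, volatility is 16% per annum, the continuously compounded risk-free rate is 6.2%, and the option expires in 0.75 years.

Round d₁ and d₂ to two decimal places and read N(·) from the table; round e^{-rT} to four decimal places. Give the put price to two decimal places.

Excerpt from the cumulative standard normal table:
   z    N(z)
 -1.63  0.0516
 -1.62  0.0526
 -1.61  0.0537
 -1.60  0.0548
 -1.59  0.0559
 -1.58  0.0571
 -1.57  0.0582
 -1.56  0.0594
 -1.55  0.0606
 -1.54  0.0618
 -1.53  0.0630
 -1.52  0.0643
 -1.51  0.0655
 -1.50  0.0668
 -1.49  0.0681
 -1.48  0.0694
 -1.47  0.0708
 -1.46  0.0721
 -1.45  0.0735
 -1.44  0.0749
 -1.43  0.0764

σ√T = 0.16·√0.75 = 0.1386
d₁ = [ln(330/280) + (0.062 + 0.16²/2)·0.75] / 0.1386 = [0.1643 + 0.0561] / 0.1386 = 1.5906 → 1.59
d₂ = d₁ − σ√T = 1.5906 − 0.1386 = 1.4521 → 1.45
exp(−rT) = exp(−0.062·0.75) = 0.9546
N(−d₂) = N(-1.45) = 0.0735;  N(−d₁) = N(-1.59) = 0.0559
P = 280·0.9546·0.0735 − 330·0.0559 = 19.6457 − 18.4470 = 1.1987

£1.20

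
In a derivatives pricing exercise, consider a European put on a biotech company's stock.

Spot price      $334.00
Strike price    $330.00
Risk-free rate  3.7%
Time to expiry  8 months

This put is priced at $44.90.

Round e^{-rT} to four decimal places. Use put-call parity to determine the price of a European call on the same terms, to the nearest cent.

$56.95

exp(−rT) = exp(−0.037·0.6667) = 0.9756
Put-call parity: C − P = S − K·e^(−rT) = 334 − 330·0.9756 = 334 − 321.9480 = 12.0520
C = P + (C − P) = 44.90 + (12.0520) = 56.9520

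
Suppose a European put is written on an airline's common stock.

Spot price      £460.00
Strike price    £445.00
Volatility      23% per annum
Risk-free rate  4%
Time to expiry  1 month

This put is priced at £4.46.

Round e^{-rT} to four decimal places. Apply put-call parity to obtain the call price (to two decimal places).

e^(−rT) = e^(−0.04·0.08333) = 0.9967
Put-call parity: C − P = S − K·e^(−rT) = 460 − 445·0.9967 = 460 − 443.5315 = 16.4685
C = P + (C − P) = 4.46 + (16.4685) = 20.9285

£20.93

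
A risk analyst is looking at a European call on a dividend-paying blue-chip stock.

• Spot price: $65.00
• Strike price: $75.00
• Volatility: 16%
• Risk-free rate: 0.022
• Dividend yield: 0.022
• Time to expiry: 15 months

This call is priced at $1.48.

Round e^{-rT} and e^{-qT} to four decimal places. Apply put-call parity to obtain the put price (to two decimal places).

$11.21

exp(−qT) = exp(−0.022·1.25) = 0.9729;  exp(−rT) = exp(−0.022·1.25) = 0.9729
Put-call parity: C − P = S·e^(−qT) − K·e^(−rT) = 65·0.9729 − 75·0.9729 = 63.2385 − 72.9675 = -9.7290
P = C − (C − P) = 1.48 − (-9.7290) = 11.2090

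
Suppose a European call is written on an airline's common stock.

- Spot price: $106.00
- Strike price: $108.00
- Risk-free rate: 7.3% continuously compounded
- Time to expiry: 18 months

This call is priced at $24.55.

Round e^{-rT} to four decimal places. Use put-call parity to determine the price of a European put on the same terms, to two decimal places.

exp(−rT) = exp(−0.073·1.5) = 0.8963
Put-call parity: C − P = S − K·e^(−rT) = 106 − 108·0.8963 = 106 − 96.8004 = 9.1996
P = C − (C − P) = 24.55 − (9.1996) = 15.3504

$15.35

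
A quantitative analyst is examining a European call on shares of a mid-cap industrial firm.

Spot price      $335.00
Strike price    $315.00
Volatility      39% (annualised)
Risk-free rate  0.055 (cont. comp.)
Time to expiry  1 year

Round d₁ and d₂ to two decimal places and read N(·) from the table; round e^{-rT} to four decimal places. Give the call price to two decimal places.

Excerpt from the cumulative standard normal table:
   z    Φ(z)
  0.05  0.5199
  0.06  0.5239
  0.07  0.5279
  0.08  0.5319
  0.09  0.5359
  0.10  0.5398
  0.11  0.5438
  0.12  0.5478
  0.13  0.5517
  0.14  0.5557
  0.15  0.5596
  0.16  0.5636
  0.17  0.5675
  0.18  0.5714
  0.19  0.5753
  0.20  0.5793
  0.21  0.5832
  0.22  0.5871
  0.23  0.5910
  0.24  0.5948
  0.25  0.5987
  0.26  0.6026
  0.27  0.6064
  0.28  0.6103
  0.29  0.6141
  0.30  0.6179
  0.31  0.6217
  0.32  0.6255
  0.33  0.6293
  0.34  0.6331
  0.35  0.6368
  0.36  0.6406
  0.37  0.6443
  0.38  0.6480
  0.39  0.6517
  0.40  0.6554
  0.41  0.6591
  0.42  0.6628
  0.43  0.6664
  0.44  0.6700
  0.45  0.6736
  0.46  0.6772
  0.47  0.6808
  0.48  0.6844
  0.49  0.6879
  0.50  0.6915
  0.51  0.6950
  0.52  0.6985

σ√T = 0.39 × 1.0000 = 0.3900
ln(S/K) + (r + σ²/2)T = ln(335/315) + (0.055 + 0.39²/2)·1 = 0.0616 + 0.1310 = 0.1926
d₁ = 0.1926 / 0.3900 = 0.4939 ≈ 0.49
d₂ = d₁ − σ√T = 0.4939 − 0.3900 = 0.1039 ≈ 0.10
e^(−rT) = e^(−0.055·1) = 0.9465
N(d₁) = N(0.49) = 0.6879;  N(d₂) = N(0.10) = 0.5398
C = 335·0.6879 − 315·0.9465·0.5398 = 230.4465 − 160.9400 = 69.5065

$69.51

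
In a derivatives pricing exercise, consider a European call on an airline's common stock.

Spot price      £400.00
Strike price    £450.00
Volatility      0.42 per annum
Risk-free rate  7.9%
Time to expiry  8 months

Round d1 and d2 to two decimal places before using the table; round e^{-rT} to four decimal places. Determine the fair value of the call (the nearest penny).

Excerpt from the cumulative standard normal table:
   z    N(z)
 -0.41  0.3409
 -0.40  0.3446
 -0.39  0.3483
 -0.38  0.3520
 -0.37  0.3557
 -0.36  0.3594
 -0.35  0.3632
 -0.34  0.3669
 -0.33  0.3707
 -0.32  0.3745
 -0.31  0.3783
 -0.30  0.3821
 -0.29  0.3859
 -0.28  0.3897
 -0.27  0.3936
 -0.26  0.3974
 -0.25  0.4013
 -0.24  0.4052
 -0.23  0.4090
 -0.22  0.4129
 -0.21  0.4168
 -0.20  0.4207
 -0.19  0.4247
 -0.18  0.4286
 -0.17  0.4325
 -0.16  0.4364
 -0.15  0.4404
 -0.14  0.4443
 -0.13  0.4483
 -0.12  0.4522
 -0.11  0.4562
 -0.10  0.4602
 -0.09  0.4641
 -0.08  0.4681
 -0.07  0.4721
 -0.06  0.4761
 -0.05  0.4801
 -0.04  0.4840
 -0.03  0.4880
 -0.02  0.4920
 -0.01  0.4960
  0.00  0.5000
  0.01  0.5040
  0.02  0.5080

σ√T = 0.42·√0.6667 = 0.3429
d₁ = [ln(400/450) + (0.079 + 0.42²/2)·0.6667] / 0.3429 = [-0.1178 + 0.1115] / 0.3429 = -0.0184 ⇒ -0.02
d₂ = d₁ − σ√T = -0.0184 − 0.3429 = -0.3613 ⇒ -0.36
e^(−rT) = e^(−0.079·0.6667) = 0.9487
N(d₁) = N(-0.02) = 0.4920;  N(d₂) = N(-0.36) = 0.3594
C = 400·0.4920 − 450·0.9487·0.3594 = 196.8000 − 153.4333 = 43.3667

£43.37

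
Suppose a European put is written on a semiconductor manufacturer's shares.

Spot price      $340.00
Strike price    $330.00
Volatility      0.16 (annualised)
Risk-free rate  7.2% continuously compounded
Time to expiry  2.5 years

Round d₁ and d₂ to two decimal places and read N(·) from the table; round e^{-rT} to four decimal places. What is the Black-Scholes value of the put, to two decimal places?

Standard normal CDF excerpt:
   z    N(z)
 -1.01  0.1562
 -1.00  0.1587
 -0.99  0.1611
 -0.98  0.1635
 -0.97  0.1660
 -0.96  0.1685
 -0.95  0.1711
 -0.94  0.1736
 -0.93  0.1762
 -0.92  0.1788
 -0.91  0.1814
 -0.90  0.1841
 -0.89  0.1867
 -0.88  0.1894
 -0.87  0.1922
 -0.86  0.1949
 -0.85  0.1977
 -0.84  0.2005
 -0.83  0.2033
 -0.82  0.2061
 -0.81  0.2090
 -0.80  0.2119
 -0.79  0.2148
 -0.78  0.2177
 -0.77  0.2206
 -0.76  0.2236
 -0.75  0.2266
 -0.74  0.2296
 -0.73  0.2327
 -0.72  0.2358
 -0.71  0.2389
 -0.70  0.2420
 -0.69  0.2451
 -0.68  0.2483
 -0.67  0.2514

σ√T = 0.16 × 1.5811 = 0.2530
d₁ = [ln(340/330) + (0.072 + ½·0.16²)·2.5] / (σ√T) = (0.0299 + 0.2120) / 0.2530 = 0.9560 ⇒ 0.96
d₂ = 0.9560 − 0.2530 = 0.7030 ⇒ 0.70
e^(−rT) = e^(−0.072·2.5) = 0.8353
N(−d₂) = N(-0.70) = 0.2420;  N(−d₁) = N(-0.96) = 0.1685
P = 330·0.8353·0.2420 − 340·0.1685 = 66.7071 − 57.2900 = 9.4171

$9.42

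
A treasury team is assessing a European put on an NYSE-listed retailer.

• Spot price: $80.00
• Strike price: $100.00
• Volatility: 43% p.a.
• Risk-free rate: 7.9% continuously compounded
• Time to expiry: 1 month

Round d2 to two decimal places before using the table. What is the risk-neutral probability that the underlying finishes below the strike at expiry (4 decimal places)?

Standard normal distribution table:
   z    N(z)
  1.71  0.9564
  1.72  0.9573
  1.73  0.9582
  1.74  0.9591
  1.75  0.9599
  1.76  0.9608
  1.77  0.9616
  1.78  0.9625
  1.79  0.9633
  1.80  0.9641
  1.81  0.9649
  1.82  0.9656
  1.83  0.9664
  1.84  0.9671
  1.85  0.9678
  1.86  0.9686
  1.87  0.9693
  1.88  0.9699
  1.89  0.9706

0.9649

σ√T = 0.43·√0.08333 = 0.1241
ln(S/K) + (r + σ²/2)T = ln(80/100) + (0.079 + 0.43²/2)·0.08333 = -0.2231 + 0.0143 = -0.2089
d₁ = -0.2089 / 0.1241 = -1.6826 which rounds to -1.68
d₂ = d₁ − σ√T = -1.6826 − 0.1241 = -1.8067 which rounds to -1.81
Risk-neutral Pr[S_T < K] = N(−d₂) = N(1.81) = 0.9649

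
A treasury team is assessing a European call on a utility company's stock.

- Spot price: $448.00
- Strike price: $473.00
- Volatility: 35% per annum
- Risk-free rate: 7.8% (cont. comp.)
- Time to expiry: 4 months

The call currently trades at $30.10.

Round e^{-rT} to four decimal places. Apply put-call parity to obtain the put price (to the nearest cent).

e^(−rT) = e^(−0.078·0.3333) = 0.9743
Put-call parity: C − P = S − K·e^(−rT) = 448 − 473·0.9743 = 448 − 460.8439 = -12.8439
P = C − (C − P) = 30.10 − (-12.8439) = 42.9439

$42.94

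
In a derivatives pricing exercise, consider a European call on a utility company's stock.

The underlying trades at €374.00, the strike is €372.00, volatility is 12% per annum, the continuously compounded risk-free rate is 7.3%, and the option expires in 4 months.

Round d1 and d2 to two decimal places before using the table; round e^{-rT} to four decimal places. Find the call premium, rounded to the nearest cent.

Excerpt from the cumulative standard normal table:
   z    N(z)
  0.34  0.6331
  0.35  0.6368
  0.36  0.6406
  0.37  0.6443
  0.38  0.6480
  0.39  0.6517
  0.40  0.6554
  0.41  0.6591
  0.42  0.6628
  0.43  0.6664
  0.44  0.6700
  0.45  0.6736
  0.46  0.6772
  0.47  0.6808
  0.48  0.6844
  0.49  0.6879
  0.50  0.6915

T = 0.3333;  σ√T = 0.0693
d₁ = [ln(374/372) + (0.073 + 0.12²/2)·0.3333] / 0.0693 = [0.0054 + 0.0267] / 0.0693 = 0.4633 → 0.46
d₂ = d₁ − σ√T = 0.4633 − 0.0693 = 0.3940 → 0.39
e^(−rT) = e^(−0.073·0.3333) = 0.9760
N(d₁) = N(0.46) = 0.6772;  N(d₂) = N(0.39) = 0.6517
C = 374·0.6772 − 372·0.9760·0.6517 = 253.2728 − 236.6140 = 16.6588

€16.66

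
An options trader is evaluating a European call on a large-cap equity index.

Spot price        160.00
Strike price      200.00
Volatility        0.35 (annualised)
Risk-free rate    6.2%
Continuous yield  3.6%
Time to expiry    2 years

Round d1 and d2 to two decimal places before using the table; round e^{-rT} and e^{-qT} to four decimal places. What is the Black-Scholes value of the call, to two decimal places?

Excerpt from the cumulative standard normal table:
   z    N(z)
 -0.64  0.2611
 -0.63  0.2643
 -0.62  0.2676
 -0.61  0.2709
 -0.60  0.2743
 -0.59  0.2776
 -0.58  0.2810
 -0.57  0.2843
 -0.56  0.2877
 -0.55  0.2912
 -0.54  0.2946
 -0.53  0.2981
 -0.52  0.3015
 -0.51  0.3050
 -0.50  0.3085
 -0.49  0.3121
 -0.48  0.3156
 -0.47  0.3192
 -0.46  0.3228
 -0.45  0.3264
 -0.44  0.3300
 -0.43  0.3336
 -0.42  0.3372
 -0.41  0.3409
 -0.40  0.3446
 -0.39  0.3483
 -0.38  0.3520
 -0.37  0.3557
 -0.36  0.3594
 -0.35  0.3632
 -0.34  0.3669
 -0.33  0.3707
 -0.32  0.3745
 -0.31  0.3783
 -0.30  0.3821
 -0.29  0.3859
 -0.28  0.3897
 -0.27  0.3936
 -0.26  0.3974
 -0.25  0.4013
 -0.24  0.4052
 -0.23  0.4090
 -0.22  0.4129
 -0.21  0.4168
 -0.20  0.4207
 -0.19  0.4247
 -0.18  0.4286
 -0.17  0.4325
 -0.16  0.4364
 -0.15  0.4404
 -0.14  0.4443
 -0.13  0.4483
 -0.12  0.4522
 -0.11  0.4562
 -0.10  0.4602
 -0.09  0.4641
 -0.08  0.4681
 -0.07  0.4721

T = 2;  σ√T = 0.4950
ln(S/K) + (r − q + σ²/2)T = ln(160/200) + (0.062 − 0.036 + 0.35²/2)·2 = -0.2231 + 0.1745 = -0.0486
d₁ = -0.0486 / 0.4950 = -0.0983 ≈ -0.10
d₂ = d₁ − σ√T = -0.0983 − 0.4950 = -0.5932 ≈ -0.59
exp(−qT) = exp(−0.036·2) = 0.9305;  exp(−rT) = exp(−0.062·2) = 0.8834
C = 160·0.9305·N(-0.10) − 200·0.8834·N(-0.59) = 160·0.9305·0.4602 − 200·0.8834·0.2776 = 68.5146 − 49.0464 = 19.4682

19.47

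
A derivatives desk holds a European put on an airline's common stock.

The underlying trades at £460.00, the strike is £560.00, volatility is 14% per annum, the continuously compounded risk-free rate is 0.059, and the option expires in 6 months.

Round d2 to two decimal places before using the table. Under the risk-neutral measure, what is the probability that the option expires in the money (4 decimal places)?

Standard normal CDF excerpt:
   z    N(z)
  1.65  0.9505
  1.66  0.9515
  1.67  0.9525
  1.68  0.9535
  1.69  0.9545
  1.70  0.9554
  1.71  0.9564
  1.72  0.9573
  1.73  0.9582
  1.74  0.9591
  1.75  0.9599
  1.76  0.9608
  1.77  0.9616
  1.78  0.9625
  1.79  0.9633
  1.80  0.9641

0.9591

σ√T = 0.14 × 0.7071 = 0.0990
d₁ = [ln(460/560) + (0.059 + 0.14²/2)·0.5] / 0.0990 = [-0.1967 + 0.0344] / 0.0990 = -1.6396 ≈ -1.64
d₂ = d₁ − σ√T = -1.6396 − 0.0990 = -1.7386 ≈ -1.74
Pr(exercise) under Q = N(−d₂) = N(1.74) = 0.9591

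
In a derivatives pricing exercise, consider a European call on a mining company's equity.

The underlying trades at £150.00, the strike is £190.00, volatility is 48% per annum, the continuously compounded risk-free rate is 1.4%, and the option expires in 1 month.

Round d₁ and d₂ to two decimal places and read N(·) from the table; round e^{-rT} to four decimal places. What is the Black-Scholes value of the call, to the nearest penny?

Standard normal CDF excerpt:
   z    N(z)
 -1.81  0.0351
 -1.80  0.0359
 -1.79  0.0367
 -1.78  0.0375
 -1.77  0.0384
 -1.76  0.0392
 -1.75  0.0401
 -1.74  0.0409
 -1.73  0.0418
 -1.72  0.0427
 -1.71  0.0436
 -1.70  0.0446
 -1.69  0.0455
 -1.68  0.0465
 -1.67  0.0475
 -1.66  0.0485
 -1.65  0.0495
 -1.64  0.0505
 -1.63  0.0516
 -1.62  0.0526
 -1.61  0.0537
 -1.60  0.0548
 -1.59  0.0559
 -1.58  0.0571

σ√T = 0.48 × 0.2887 = 0.1386
d₁ = [ln(150/190) + (0.014 + 0.48²/2)·0.08333] / 0.1386 = [-0.2364 + 0.0108] / 0.1386 = -1.6283 which rounds to -1.63
d₂ = d₁ − σ√T = -1.6283 − 0.1386 = -1.7669 which rounds to -1.77
e^(−rT) = e^(−0.014·0.08333) = 0.9988
N(d₁) = N(-1.63) = 0.0516;  N(d₂) = N(-1.77) = 0.0384
C = 150·0.0516 − 190·0.9988·0.0384 = 7.7400 − 7.2872 = 0.4528

£0.45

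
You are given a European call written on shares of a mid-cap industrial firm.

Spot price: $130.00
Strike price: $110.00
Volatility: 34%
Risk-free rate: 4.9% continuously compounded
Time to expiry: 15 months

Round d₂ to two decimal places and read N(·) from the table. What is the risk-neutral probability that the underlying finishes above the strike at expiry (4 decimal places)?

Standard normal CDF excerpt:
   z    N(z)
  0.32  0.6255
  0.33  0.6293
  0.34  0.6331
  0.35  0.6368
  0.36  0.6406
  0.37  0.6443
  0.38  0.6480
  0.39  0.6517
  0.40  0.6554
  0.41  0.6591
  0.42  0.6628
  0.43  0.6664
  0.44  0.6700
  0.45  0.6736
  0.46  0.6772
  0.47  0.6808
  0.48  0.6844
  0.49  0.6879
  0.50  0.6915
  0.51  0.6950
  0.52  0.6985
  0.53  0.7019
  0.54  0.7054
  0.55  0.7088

0.6591

σ√T = 0.34 × 1.1180 = 0.3801
ln(S/K) + (r + σ²/2)T = ln(130/110) + (0.049 + 0.34²/2)·1.25 = 0.1671 + 0.1335 = 0.3006
d₁ = 0.3006 / 0.3801 = 0.7907 ⇒ 0.79
d₂ = d₁ − σ√T = 0.7907 − 0.3801 = 0.4105 ⇒ 0.41
Pr(exercise) under Q = N(d₂) = 0.6591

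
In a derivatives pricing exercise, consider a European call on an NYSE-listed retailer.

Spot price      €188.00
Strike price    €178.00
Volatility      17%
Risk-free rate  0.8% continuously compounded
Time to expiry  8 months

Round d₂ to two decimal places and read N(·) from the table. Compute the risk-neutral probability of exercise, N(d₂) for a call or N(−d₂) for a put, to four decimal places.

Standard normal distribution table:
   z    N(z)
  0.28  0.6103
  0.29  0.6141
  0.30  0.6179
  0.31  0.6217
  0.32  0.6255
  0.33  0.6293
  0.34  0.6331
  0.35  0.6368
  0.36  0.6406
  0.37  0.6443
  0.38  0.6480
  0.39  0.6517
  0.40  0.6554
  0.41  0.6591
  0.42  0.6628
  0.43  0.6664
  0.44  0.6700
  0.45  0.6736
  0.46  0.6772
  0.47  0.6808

σ√T = 0.17 × 0.8165 = 0.1388
d₁ = [ln(188/178) + (0.008 + 0.17²/2)·0.6667] / 0.1388 = [0.0547 + 0.0150] / 0.1388 = 0.5016 → 0.50
d₂ = d₁ − σ√T = 0.5016 − 0.1388 = 0.3628 → 0.36
Risk-neutral Pr[S_T > K] = N(d₂) = N(0.36) = 0.6406

0.6406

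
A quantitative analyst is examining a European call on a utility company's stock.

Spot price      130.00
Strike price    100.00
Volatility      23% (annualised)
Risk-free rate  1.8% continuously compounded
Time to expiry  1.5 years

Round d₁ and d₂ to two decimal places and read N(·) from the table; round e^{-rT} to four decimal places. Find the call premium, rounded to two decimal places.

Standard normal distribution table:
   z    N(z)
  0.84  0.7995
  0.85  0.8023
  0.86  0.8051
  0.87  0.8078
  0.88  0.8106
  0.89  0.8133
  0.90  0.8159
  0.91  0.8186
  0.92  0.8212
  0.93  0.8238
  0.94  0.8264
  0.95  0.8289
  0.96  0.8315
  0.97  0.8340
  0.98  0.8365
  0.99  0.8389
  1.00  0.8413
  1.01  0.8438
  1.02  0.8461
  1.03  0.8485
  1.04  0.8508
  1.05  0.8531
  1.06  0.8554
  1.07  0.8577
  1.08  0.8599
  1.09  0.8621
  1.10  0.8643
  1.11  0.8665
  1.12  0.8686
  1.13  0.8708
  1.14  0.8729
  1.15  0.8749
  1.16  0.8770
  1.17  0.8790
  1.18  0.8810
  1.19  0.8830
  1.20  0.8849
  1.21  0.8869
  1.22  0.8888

T = 1.5;  σ√T = 0.2817
ln(S/K) + (r + σ²/2)T = ln(130/100) + (0.018 + 0.23²/2)·1.5 = 0.2624 + 0.0667 = 0.3290
d₁ = 0.3290 / 0.2817 = 1.1681 which rounds to 1.17
d₂ = d₁ − σ√T = 1.1681 − 0.2817 = 0.8864 which rounds to 0.89
exp(−rT) = exp(−0.018·1.5) = 0.9734
C = 130·N(1.17) − 100·0.9734·N(0.89) = 130·0.8790 − 100·0.9734·0.8133 = 114.2700 − 79.1666 = 35.1034

35.10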